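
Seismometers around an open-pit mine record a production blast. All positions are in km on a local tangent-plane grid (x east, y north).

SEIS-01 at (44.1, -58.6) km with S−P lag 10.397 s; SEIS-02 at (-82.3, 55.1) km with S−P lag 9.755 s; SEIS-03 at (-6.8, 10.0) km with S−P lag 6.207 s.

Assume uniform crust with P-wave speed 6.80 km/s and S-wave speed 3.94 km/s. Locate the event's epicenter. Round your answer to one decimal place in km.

(-49.0, -30.0)

Distance from S−P lag: d = Δt · v_P v_S / (v_P − v_S) = Δt · (6.80·3.94)/(6.80−3.94) ≈ 9.3678·Δt.
So d_SEIS-01 = 97.40, d_SEIS-02 = 91.38, d_SEIS-03 = 58.15 km.
Circle about each station: (x − 44.1)² + (y + 58.6)² = 97.40²; (x + 82.3)² + (y − 55.1)² = 91.38²; (x + 6.8)² + (y − 10.0)² = 58.15².
Subtracting pairs of circle equations eliminates x²+y² and gives linear equations (the radical axes):
-252.8 x + 227.4 y = 5566.99
-101.8 x + 137.2 y = 872.81
Solving the 2×2 system: x ≈ -49.0, y ≈ -30.0 km.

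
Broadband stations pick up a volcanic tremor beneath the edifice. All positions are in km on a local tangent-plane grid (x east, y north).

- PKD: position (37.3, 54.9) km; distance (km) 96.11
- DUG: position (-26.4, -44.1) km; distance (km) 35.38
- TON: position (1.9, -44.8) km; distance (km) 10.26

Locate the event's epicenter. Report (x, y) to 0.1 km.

Circle about each station: (x − 37.3)² + (y − 54.9)² = 96.11²; (x + 26.4)² + (y + 44.1)² = 35.38²; (x − 1.9)² + (y + 44.8)² = 10.26².
Subtracting pairs of circle equations eliminates x²+y² and gives linear equations (the radical axes):
-127.4 x − 198.0 y = 6221.86
-70.8 x − 199.4 y = 6737.21
Solving the 2×2 system: x ≈ 8.2, y ≈ -36.7 km.
Check against PKD (with the unrounded x, y): √((x − 37.3)²+(y − 54.9)²) = 96.11 ≈ 96.11 km. ✓

(8.2, -36.7)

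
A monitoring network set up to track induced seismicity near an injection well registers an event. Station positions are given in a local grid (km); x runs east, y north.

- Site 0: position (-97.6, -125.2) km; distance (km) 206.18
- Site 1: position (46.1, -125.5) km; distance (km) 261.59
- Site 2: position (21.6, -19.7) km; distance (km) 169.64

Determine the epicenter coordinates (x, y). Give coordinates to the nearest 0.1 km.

-115.5 km east, 80.2 km north

Circle about each station: (x + 97.6)² + (y + 125.2)² = 206.18²; (x − 46.1)² + (y + 125.5)² = 261.59²; (x − 21.6)² + (y + 19.7)² = 169.64².
Subtracting the Site 0 equation from the Site 1 and Site 2 equations removes the quadratic terms:
287.4 x − 0.6 y = -33244.48
238.4 x + 211.0 y = -10613.69
Solving the 2×2 system: x ≈ -115.5, y ≈ 80.2 km.
Check against Site 0 (with the unrounded x, y): √((x + 97.6)²+(y + 125.2)²) = 206.18 ≈ 206.18 km. ✓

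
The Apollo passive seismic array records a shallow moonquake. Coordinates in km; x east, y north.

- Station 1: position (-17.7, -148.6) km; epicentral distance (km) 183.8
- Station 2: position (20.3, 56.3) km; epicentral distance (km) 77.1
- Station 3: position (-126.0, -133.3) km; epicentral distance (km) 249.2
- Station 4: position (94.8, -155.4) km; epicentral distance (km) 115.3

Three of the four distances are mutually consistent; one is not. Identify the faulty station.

Solve using three stations at a time. Using Station 1, Station 2, Station 3 (subtract circle equations pairwise → linear system) gives (x, y) ≈ (79.8, 7.2).
Distances from that point to each station vs reported:
  Station 1: calculated 183.8 vs reported 183.8 → residual 0.0 km
  Station 2: calculated 77.1 vs reported 77.1 → residual 0.0 km
  Station 3: calculated 249.2 vs reported 249.2 → residual 0.0 km
  Station 4: calculated 163.3 vs reported 115.3 → residual 48.0 km
Station 1, Station 2, Station 3 are mutually consistent (residuals ≈ 0); Station 4 is off by 48.0 km.

Station 4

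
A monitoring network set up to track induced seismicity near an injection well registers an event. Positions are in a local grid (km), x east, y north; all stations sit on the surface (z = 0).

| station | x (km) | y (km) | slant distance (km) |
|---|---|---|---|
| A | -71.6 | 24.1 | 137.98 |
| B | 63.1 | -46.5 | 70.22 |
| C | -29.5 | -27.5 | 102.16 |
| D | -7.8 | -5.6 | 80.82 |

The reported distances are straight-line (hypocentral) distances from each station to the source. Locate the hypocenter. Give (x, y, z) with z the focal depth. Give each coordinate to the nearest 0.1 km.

x ≈ 54.2 km, y ≈ 0.4 km, depth ≈ 51.5 km

Each station gives a sphere (x−x_i)² + (y−y_i)² + z² = d_i² (stations at z=0).
Subtracting the A sphere from B and C: z² cancels, leaving linear equations in x and y:
269.4 x − 141.2 y = 14544.12
84.2 x − 103.2 y = 4520.94
Solving: x ≈ 54.207, y ≈ 0.419 km (keep extra digits for the depth step; rounded: 54.2, 0.4).
Then from the A sphere: z² = 137.98² − (x + 71.6)² − (y − 24.1)² with x = 54.207, y = 0.419, so z ≈ 51.481 ≈ 51.5 km.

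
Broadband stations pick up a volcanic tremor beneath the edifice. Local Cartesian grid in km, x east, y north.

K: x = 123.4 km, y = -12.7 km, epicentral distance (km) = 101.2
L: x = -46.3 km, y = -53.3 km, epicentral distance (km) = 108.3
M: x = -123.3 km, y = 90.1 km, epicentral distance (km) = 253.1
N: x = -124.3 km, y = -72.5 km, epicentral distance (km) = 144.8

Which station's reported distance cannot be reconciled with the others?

N

Solve using three stations at a time. Using K, L, M (subtract circle equations pairwise → linear system) gives (x, y) ≈ (56.2, -88.4).
Distances from that point to each station vs reported:
  K: calculated 101.2 vs reported 101.2 → residual 0.0 km
  L: calculated 108.3 vs reported 108.3 → residual 0.0 km
  M: calculated 253.1 vs reported 253.1 → residual 0.0 km
  N: calculated 181.2 vs reported 144.8 → residual 36.4 km
K, L, M are mutually consistent (residuals ≈ 0); N is off by 36.4 km.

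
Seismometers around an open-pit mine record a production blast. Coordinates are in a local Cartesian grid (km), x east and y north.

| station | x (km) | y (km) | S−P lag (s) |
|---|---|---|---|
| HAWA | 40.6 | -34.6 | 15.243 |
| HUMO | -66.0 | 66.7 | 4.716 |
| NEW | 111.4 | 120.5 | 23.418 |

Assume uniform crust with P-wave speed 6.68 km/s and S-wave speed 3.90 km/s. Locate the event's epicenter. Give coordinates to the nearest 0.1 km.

x ≈ -87.7 km, y ≈ 28.2 km

Distance from S−P lag: d = Δt · v_P v_S / (v_P − v_S) = Δt · (6.68·3.90)/(6.68−3.90) ≈ 9.3712·Δt.
So d_HAWA = 142.85, d_HUMO = 44.19, d_NEW = 219.46 km.
Circle about each station: (x − 40.6)² + (y + 34.6)² = 142.85²; (x + 66.0)² + (y − 66.7)² = 44.19²; (x − 111.4)² + (y − 120.5)² = 219.46².
Subtracting the HAWA equation from the HUMO and NEW equations removes the quadratic terms:
-213.2 x + 202.6 y = 24412.74
141.6 x + 310.2 y = -3671.88
Solving the 2×2 system: x ≈ -87.7, y ≈ 28.2 km.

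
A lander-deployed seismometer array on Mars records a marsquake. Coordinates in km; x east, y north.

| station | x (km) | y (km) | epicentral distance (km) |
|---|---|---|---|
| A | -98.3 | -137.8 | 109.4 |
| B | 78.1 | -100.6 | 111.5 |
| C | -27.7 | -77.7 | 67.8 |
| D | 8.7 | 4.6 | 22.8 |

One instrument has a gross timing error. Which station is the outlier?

A

Solve using three stations at a time. Using B, C, D (subtract circle equations pairwise → linear system) gives (x, y) ≈ (3.7, -17.6).
Distances from that point to each station vs reported:
  A: calculated 157.6 vs reported 109.4 → residual 48.2 km
  B: calculated 111.5 vs reported 111.5 → residual 0.0 km
  C: calculated 67.8 vs reported 67.8 → residual 0.0 km
  D: calculated 22.8 vs reported 22.8 → residual 0.0 km
B, C, D are mutually consistent (residuals ≈ 0); A is off by 48.2 km.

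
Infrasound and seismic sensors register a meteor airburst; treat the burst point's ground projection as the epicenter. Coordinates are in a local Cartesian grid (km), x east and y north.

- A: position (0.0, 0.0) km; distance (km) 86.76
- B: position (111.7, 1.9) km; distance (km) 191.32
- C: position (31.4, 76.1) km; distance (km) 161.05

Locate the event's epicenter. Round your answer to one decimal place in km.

x ≈ -73.5 km, y ≈ -46.1 km

Circle about each station: x² + y² = 86.76²; (x − 111.7)² + (y − 1.9)² = 191.32²; (x − 31.4)² + (y − 76.1)² = 161.05².
Subtracting the A equation from the B and C equations removes the quadratic terms:
223.4 x + 3.8 y = -16595.54
62.8 x + 152.2 y = -11632.63
Solving the 2×2 system: x ≈ -73.5, y ≈ -46.1 km.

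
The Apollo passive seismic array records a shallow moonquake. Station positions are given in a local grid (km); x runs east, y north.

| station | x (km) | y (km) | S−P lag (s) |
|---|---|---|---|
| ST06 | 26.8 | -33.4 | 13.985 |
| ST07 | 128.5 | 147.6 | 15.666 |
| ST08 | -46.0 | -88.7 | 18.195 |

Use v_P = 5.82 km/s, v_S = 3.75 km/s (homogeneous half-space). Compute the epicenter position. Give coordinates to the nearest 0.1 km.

Distance from S−P lag: d = Δt · v_P v_S / (v_P − v_S) = Δt · (5.82·3.75)/(5.82−3.75) ≈ 10.5435·Δt.
So d_ST06 = 147.45, d_ST07 = 165.17, d_ST08 = 191.84 km.
Circle about each station: (x − 26.8)² + (y + 33.4)² = 147.45²; (x − 128.5)² + (y − 147.6)² = 165.17²; (x + 46.0)² + (y + 88.7)² = 191.84².
Subtracting the ST06 equation from the ST07 and ST08 equations removes the quadratic terms:
203.4 x + 362.0 y = 30924.58
-145.6 x − 110.6 y = -6911.19
Solving the 2×2 system: x ≈ -30.4, y ≈ 102.5 km.

(-30.4, 102.5)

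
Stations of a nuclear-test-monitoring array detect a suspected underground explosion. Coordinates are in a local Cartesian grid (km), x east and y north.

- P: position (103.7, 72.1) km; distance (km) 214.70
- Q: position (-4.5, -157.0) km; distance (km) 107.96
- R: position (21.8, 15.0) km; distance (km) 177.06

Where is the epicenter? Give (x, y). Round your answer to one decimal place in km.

Circle about each station: (x − 103.7)² + (y − 72.1)² = 214.70²; (x + 4.5)² + (y + 157.0)² = 107.96²; (x − 21.8)² + (y − 15.0)² = 177.06².
Subtracting pairs of circle equations eliminates x²+y² and gives linear equations (the radical axes):
-216.4 x − 458.2 y = 43157.88
-163.8 x − 114.2 y = -506.01
Solving the 2×2 system: x ≈ 102.5, y ≈ -142.6 km.

(102.5, -142.6)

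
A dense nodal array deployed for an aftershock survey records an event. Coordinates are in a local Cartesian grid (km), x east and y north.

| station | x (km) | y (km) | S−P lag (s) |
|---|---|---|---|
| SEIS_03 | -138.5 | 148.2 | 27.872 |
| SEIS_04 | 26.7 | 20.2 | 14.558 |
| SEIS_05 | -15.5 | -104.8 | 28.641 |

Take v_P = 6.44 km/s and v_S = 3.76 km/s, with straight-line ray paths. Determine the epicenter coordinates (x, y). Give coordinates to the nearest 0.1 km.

Distance from S−P lag: d = Δt · v_P v_S / (v_P − v_S) = Δt · (6.44·3.76)/(6.44−3.76) ≈ 9.0352·Δt.
So d_SEIS_03 = 251.83, d_SEIS_04 = 131.53, d_SEIS_05 = 258.78 km.
Circle about each station: (x + 138.5)² + (y − 148.2)² = 251.83²; (x − 26.7)² + (y − 20.2)² = 131.53²; (x + 15.5)² + (y + 104.8)² = 258.78².
Subtracting pairs of circle equations eliminates x²+y² and gives linear equations (the radical axes):
330.4 x − 256.0 y = 6093.65
246.0 x − 506.0 y = -33470.94
Solving the 2×2 system: x ≈ 111.8, y ≈ 120.5 km.
Check against SEIS_03 (with the unrounded x, y): √((x + 138.5)²+(y − 148.2)²) = 251.84 ≈ 251.83 km. ✓

(111.8, 120.5)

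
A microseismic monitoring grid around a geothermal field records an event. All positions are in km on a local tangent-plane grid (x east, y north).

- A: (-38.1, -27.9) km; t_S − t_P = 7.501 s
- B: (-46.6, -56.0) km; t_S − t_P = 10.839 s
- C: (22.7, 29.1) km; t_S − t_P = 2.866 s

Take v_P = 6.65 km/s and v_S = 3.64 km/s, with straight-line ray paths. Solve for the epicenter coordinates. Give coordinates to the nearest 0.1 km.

Distance from S−P lag: d = Δt · v_P v_S / (v_P − v_S) = Δt · (6.65·3.64)/(6.65−3.64) ≈ 8.0419·Δt.
So d_A = 60.32, d_B = 87.17, d_C = 23.05 km.
Circle about each station: (x + 38.1)² + (y + 27.9)² = 60.32²; (x + 46.6)² + (y + 56.0)² = 87.17²; (x − 22.7)² + (y − 29.1)² = 23.05².
Subtracting the A equation from the B and C equations removes the quadratic terms:
-17.0 x − 56.2 y = -882.57
121.6 x + 114.0 y = 2239.28
Solving the 2×2 system: x ≈ 5.2, y ≈ 14.1 km.
Check against A (with the unrounded x, y): √((x + 38.1)²+(y + 27.9)²) = 60.32 ≈ 60.32 km. ✓

x ≈ 5.2 km, y ≈ 14.1 km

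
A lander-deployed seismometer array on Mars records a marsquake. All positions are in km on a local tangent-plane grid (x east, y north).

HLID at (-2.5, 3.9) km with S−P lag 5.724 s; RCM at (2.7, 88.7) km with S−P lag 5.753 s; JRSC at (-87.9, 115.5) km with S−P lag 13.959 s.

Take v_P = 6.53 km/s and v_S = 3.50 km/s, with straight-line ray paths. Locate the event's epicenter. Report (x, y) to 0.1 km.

x ≈ -8.2 km, y ≈ 46.7 km

Distance from S−P lag: d = Δt · v_P v_S / (v_P − v_S) = Δt · (6.53·3.50)/(6.53−3.50) ≈ 7.5429·Δt.
So d_HLID = 43.18, d_RCM = 43.39, d_JRSC = 105.29 km.
Circle about each station: (x + 2.5)² + (y − 3.9)² = 43.18²; (x − 2.7)² + (y − 88.7)² = 43.39²; (x + 87.9)² + (y − 115.5)² = 105.29².
Subtracting the HLID equation from the RCM and JRSC equations removes the quadratic terms:
10.4 x + 169.6 y = 7835.34
-170.8 x + 223.2 y = 11823.73
Solving the 2×2 system: x ≈ -8.2, y ≈ 46.7 km.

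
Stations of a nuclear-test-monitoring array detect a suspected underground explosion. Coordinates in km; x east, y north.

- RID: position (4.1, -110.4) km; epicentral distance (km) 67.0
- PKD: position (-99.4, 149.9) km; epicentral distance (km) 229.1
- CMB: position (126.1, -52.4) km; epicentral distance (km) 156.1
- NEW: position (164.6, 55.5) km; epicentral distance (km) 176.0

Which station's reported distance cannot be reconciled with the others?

CMB

Solve using three stations at a time. Using RID, PKD, NEW (subtract circle equations pairwise → linear system) gives (x, y) ≈ (20.4, -45.4).
Distances from that point to each station vs reported:
  RID: calculated 67.0 vs reported 67.0 → residual 0.0 km
  PKD: calculated 229.1 vs reported 229.1 → residual 0.0 km
  CMB: calculated 105.9 vs reported 156.1 → residual 50.2 km
  NEW: calculated 176.0 vs reported 176.0 → residual 0.0 km
RID, PKD, NEW are mutually consistent (residuals ≈ 0); CMB is off by 50.2 km.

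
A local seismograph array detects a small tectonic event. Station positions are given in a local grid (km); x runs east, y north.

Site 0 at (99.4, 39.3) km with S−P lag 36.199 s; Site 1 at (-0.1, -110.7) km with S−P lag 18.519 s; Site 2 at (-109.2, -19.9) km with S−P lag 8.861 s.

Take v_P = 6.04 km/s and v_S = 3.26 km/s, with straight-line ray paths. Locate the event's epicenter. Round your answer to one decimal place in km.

(-127.6, -79.9)

Distance from S−P lag: d = Δt · v_P v_S / (v_P − v_S) = Δt · (6.04·3.26)/(6.04−3.26) ≈ 7.0829·Δt.
So d_Site 0 = 256.39, d_Site 1 = 131.17, d_Site 2 = 62.76 km.
Circle about each station: (x − 99.4)² + (y − 39.3)² = 256.39²; (x + 0.1)² + (y + 110.7)² = 131.17²; (x + 109.2)² + (y + 19.9)² = 62.76².
Subtracting pairs of circle equations eliminates x²+y² and gives linear equations (the radical axes):
-199.0 x − 300.0 y = 49359.91
-417.2 x − 118.4 y = 62692.81
Solving the 2×2 system: x ≈ -127.6, y ≈ -79.9 km.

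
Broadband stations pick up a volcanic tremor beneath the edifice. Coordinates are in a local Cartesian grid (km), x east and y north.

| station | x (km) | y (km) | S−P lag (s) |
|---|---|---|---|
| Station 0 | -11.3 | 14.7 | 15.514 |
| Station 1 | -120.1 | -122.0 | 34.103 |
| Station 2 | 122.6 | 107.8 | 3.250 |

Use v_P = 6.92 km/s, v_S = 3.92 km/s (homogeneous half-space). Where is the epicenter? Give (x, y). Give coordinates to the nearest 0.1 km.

Distance from S−P lag: d = Δt · v_P v_S / (v_P − v_S) = Δt · (6.92·3.92)/(6.92−3.92) ≈ 9.0421·Δt.
So d_Station 0 = 140.28, d_Station 1 = 308.36, d_Station 2 = 29.39 km.
Circle about each station: (x + 11.3)² + (y − 14.7)² = 140.28²; (x + 120.1)² + (y + 122.0)² = 308.36²; (x − 122.6)² + (y − 107.8)² = 29.39².
Subtracting the Station 0 equation from the Station 1 and Station 2 equations removes the quadratic terms:
-217.6 x − 273.4 y = -46443.18
267.8 x + 186.2 y = 45122.53
Solving the 2×2 system: x ≈ 112.8, y ≈ 80.1 km.

112.8 km east, 80.1 km north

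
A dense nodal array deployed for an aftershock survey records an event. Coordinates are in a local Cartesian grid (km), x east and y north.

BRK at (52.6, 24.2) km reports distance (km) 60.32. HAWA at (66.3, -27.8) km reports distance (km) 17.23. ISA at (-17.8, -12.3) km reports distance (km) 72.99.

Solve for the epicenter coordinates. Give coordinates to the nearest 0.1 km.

Circle about each station: (x − 52.6)² + (y − 24.2)² = 60.32²; (x − 66.3)² + (y + 27.8)² = 17.23²; (x + 17.8)² + (y + 12.3)² = 72.99².
Subtracting the BRK equation from the HAWA and ISA equations removes the quadratic terms:
27.4 x − 104.0 y = 5157.76
-140.8 x − 73.0 y = -4573.31
Solving the 2×2 system: x ≈ 51.2, y ≈ -36.1 km.
Check against BRK (with the unrounded x, y): √((x − 52.6)²+(y − 24.2)²) = 60.32 ≈ 60.32 km. ✓

x ≈ 51.2 km, y ≈ -36.1 km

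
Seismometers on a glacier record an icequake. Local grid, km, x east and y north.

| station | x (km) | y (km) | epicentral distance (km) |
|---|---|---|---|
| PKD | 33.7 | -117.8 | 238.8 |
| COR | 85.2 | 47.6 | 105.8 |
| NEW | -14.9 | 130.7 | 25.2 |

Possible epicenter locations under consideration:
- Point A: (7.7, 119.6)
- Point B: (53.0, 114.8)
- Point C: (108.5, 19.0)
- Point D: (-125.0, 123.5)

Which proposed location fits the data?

Point A

For each candidate, compare |candidate − station| to the reported distance:
Point A: residuals PKD 0.0, COR 0.0, NEW 0.0 → max 0.0 km
Point B: residuals PKD 5.4, COR 31.3, NEW 44.5 → max 44.5 km
Point C: residuals PKD 82.9, COR 68.9, NEW 141.2 → max 141.2 km
Point D: residuals PKD 50.0, COR 117.7, NEW 85.1 → max 117.7 km
Only Point A has all residuals ≈ 0.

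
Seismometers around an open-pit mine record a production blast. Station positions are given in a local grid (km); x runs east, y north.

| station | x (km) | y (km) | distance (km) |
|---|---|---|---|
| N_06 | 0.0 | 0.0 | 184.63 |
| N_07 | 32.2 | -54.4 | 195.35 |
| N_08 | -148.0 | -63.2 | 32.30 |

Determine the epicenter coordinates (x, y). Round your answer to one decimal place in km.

x ≈ -159.2 km, y ≈ -93.5 km

Circle about each station: x² + y² = 184.63²; (x − 32.2)² + (y + 54.4)² = 195.35²; (x + 148.0)² + (y + 63.2)² = 32.30².
Subtracting the N_06 equation from the N_07 and N_08 equations removes the quadratic terms:
64.4 x − 108.8 y = -77.19
-296.0 x − 126.4 y = 58943.19
Solving the 2×2 system: x ≈ -159.2, y ≈ -93.5 km.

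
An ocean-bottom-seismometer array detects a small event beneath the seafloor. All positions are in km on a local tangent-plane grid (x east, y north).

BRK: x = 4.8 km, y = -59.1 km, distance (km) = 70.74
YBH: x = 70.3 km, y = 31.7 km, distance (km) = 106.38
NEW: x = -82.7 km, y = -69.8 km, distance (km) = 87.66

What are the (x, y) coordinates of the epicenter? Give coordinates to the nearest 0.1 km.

Circle about each station: (x − 4.8)² + (y + 59.1)² = 70.74²; (x − 70.3)² + (y − 31.7)² = 106.38²; (x + 82.7)² + (y + 69.8)² = 87.66².
Subtracting pairs of circle equations eliminates x²+y² and gives linear equations (the radical axes):
131.0 x + 181.6 y = -3881.43
-175.0 x − 21.4 y = 5515.35
Solving the 2×2 system: x ≈ -31.7, y ≈ 1.5 km.

-31.7 km east, 1.5 km north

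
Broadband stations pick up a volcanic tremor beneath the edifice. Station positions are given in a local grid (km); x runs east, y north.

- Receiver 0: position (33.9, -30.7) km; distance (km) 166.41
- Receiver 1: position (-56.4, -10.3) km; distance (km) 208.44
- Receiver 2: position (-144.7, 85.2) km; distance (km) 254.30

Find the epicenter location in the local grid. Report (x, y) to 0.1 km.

x ≈ 107.4 km, y ≈ 118.6 km

Circle about each station: (x − 33.9)² + (y + 30.7)² = 166.41²; (x + 56.4)² + (y + 10.3)² = 208.44²; (x + 144.7)² + (y − 85.2)² = 254.30².
Subtracting the Receiver 0 equation from the Receiver 1 and Receiver 2 equations removes the quadratic terms:
-180.6 x + 40.8 y = -14559.60
-357.2 x + 231.8 y = -10870.77
Solving the 2×2 system: x ≈ 107.4, y ≈ 118.6 km.
Check against Receiver 0 (with the unrounded x, y): √((x − 33.9)²+(y + 30.7)²) = 166.45 ≈ 166.41 km. ✓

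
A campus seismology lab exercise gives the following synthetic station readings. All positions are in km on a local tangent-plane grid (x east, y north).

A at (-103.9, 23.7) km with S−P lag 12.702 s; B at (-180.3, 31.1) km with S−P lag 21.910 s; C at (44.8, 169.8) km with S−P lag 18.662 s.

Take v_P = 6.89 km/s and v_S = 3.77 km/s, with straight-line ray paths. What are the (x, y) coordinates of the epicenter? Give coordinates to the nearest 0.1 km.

1.8 km east, 20.5 km north

Distance from S−P lag: d = Δt · v_P v_S / (v_P − v_S) = Δt · (6.89·3.77)/(6.89−3.77) ≈ 8.3254·Δt.
So d_A = 105.75, d_B = 182.41, d_C = 155.37 km.
Circle about each station: (x + 103.9)² + (y − 23.7)² = 105.75²; (x + 180.3)² + (y − 31.1)² = 182.41²; (x − 44.8)² + (y − 169.8)² = 155.37².
Subtracting the A equation from the B and C equations removes the quadratic terms:
-152.8 x + 14.8 y = 28.05
297.4 x + 292.2 y = 6525.41
Solving the 2×2 system: x ≈ 1.8, y ≈ 20.5 km.
Check against A (with the unrounded x, y): √((x + 103.9)²+(y − 23.7)²) = 105.75 ≈ 105.75 km. ✓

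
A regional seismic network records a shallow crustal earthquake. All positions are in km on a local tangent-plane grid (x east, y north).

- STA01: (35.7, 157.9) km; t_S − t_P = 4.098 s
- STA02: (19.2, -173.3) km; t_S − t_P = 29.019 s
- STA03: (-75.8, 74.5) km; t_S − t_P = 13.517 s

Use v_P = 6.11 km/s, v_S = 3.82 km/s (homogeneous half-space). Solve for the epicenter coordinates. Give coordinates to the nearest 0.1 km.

(54.1, 120.4)

Distance from S−P lag: d = Δt · v_P v_S / (v_P − v_S) = Δt · (6.11·3.82)/(6.11−3.82) ≈ 10.1922·Δt.
So d_STA01 = 41.77, d_STA02 = 295.77, d_STA03 = 137.77 km.
Circle about each station: (x − 35.7)² + (y − 157.9)² = 41.77²; (x − 19.2)² + (y + 173.3)² = 295.77²; (x + 75.8)² + (y − 74.5)² = 137.77².
Subtracting the STA01 equation from the STA02 and STA03 equations removes the quadratic terms:
-33.0 x − 662.4 y = -81540.53
-223.0 x − 166.8 y = -32146.85
Solving the 2×2 system: x ≈ 54.1, y ≈ 120.4 km.
Check against STA01 (with the unrounded x, y): √((x − 35.7)²+(y − 157.9)²) = 41.77 ≈ 41.77 km. ✓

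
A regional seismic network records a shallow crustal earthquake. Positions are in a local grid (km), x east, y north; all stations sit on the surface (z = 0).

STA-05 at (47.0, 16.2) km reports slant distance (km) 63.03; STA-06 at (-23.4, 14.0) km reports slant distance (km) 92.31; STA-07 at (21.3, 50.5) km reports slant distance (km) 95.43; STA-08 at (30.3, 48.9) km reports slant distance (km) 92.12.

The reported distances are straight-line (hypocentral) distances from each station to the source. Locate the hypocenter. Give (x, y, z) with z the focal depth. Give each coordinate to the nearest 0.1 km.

Each station gives a sphere (x−x_i)² + (y−y_i)² + z² = d_i² (stations at z=0).
Subtracting the STA-05 sphere from STA-06 and STA-07: z² cancels, leaving linear equations in x and y:
-140.8 x − 4.4 y = -6276.24
-51.4 x + 68.6 y = -4601.60
Solving: x ≈ 45.604, y ≈ -32.909 km (keep extra digits for the depth step; rounded: 45.6, -32.9).
Then from the STA-05 sphere: z² = 63.03² − (x − 47.0)² − (y − 16.2)² with x = 45.604, y = -32.909, so z ≈ 39.486 ≈ 39.5 km.

(45.6, -32.9, 39.5)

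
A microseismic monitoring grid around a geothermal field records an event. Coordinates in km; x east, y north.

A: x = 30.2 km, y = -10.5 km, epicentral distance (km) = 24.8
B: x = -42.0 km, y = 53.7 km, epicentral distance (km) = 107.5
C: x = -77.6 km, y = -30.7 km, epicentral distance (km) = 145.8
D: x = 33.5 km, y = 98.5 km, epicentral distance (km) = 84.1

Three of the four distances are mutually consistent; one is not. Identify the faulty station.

A

Solve using three stations at a time. Using B, C, D (subtract circle equations pairwise → linear system) gives (x, y) ≈ (59.5, 18.6).
Distances from that point to each station vs reported:
  A: calculated 41.3 vs reported 24.8 → residual 16.5 km
  B: calculated 107.4 vs reported 107.5 → residual 0.1 km
  C: calculated 145.7 vs reported 145.8 → residual 0.1 km
  D: calculated 84.0 vs reported 84.1 → residual 0.1 km
B, C, D are mutually consistent (residuals ≈ 0); A is off by 16.5 km.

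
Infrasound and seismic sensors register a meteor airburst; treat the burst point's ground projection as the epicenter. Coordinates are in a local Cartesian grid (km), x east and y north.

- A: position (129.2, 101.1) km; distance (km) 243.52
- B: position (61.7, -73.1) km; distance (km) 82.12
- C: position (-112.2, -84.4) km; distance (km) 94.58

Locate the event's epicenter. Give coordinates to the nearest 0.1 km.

-18.0 km east, -92.9 km north

Circle about each station: (x − 129.2)² + (y − 101.1)² = 243.52²; (x − 61.7)² + (y + 73.1)² = 82.12²; (x + 112.2)² + (y + 84.4)² = 94.58².
Subtracting pairs of circle equations eliminates x²+y² and gives linear equations (the radical axes):
-135.0 x − 348.4 y = 34794.95
-482.8 x − 371.0 y = 43154.96
Solving the 2×2 system: x ≈ -18.0, y ≈ -92.9 km.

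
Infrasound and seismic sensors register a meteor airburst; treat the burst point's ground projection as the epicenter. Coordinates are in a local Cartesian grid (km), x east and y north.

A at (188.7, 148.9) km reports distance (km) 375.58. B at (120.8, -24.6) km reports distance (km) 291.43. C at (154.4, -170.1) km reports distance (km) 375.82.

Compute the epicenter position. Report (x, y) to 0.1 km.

(-166.2, 26.0)

Circle about each station: (x − 188.7)² + (y − 148.9)² = 375.58²; (x − 120.8)² + (y + 24.6)² = 291.43²; (x − 154.4)² + (y + 170.1)² = 375.82².
Subtracting pairs of circle equations eliminates x²+y² and gives linear equations (the radical axes):
-135.8 x − 347.0 y = 13547.79
-68.6 x − 638.0 y = -5185.87
Solving the 2×2 system: x ≈ -166.2, y ≈ 26.0 km.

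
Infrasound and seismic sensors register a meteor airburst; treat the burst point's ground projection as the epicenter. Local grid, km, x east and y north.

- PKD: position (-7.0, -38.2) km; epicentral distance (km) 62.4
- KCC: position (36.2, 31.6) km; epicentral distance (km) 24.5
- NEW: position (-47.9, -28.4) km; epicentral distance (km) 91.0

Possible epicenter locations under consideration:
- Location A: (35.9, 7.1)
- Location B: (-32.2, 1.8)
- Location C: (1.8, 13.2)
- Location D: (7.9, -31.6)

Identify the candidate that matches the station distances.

Location A

For each candidate, compare |candidate − station| to the reported distance:
Location A: residuals PKD 0.0, KCC 0.0, NEW 0.0 → max 0.0 km
Location B: residuals PKD 15.1, KCC 50.1, NEW 57.0 → max 57.0 km
Location C: residuals PKD 10.3, KCC 14.5, NEW 26.2 → max 26.2 km
Location D: residuals PKD 46.1, KCC 44.7, NEW 35.1 → max 46.1 km
Only Location A has all residuals ≈ 0.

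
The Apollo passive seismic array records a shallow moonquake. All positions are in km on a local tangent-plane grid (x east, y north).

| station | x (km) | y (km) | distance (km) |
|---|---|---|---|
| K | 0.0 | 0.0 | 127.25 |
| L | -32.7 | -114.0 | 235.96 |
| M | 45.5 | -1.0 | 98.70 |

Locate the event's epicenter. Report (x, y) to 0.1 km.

Circle about each station: x² + y² = 127.25²; (x + 32.7)² + (y + 114.0)² = 235.96²; (x − 45.5)² + (y + 1.0)² = 98.70².
Subtracting the K equation from the L and M equations removes the quadratic terms:
-65.4 x − 228.0 y = -25419.27
91.0 x − 2.0 y = 8522.12
Solving the 2×2 system: x ≈ 95.5, y ≈ 84.1 km.

(95.5, 84.1)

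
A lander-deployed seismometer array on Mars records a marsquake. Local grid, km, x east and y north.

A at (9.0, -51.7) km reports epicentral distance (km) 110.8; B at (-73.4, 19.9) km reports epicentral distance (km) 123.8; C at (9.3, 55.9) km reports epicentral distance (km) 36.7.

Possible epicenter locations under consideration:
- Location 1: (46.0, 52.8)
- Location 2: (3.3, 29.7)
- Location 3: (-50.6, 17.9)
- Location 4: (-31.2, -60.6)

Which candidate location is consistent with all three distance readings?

For each candidate, compare |candidate − station| to the reported distance:
Location 1: residuals A 0.1, B 0.0, C 0.1 → max 0.1 km
Location 2: residuals A 29.2, B 46.5, C 9.8 → max 46.5 km
Location 3: residuals A 19.2, B 100.9, C 34.2 → max 100.9 km
Location 4: residuals A 69.6, B 32.9, C 86.6 → max 86.6 km
Only Location 1 has all residuals ≈ 0.

Location 1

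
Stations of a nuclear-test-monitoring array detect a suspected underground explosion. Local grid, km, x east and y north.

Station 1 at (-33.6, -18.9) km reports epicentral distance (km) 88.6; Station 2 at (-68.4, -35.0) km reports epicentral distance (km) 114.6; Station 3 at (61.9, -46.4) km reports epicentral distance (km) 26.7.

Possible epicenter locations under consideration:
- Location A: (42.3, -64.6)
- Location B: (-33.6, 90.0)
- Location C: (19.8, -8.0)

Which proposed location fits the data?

Location A

For each candidate, compare |candidate − station| to the reported distance:
Location A: residuals Station 1 0.0, Station 2 0.0, Station 3 0.0 → max 0.0 km
Location B: residuals Station 1 20.3, Station 2 15.2, Station 3 139.8 → max 139.8 km
Location C: residuals Station 1 34.1, Station 2 22.4, Station 3 30.3 → max 34.1 km
Only Location A has all residuals ≈ 0.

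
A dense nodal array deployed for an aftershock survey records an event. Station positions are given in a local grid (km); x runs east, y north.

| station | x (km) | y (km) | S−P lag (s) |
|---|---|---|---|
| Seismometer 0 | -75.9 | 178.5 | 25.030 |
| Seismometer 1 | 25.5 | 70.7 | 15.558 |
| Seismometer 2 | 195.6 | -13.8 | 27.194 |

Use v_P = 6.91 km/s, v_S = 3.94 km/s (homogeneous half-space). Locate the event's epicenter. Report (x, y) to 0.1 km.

x ≈ -51.1 km, y ≈ -49.6 km

Distance from S−P lag: d = Δt · v_P v_S / (v_P − v_S) = Δt · (6.91·3.94)/(6.91−3.94) ≈ 9.1668·Δt.
So d_Seismometer 0 = 229.45, d_Seismometer 1 = 142.62, d_Seismometer 2 = 249.28 km.
Circle about each station: (x + 75.9)² + (y − 178.5)² = 229.45²; (x − 25.5)² + (y − 70.7)² = 142.62²; (x − 195.6)² + (y + 13.8)² = 249.28².
Subtracting pairs of circle equations eliminates x²+y² and gives linear equations (the radical axes):
202.8 x − 215.6 y = 332.52
543.0 x − 384.6 y = -8666.48
Solving the 2×2 system: x ≈ -51.1, y ≈ -49.6 km.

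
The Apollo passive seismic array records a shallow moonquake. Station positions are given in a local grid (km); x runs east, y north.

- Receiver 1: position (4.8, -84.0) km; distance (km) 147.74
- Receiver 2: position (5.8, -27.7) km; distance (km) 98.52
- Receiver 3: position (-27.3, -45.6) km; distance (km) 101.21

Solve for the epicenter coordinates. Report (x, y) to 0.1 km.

(-51.0, 52.8)

Circle about each station: (x − 4.8)² + (y + 84.0)² = 147.74²; (x − 5.8)² + (y + 27.7)² = 98.52²; (x + 27.3)² + (y + 45.6)² = 101.21².
Subtracting the Receiver 1 equation from the Receiver 2 and Receiver 3 equations removes the quadratic terms:
2.0 x + 112.6 y = 5842.81
-64.2 x + 76.8 y = 7329.25
Solving the 2×2 system: x ≈ -51.0, y ≈ 52.8 km.
Check against Receiver 1 (with the unrounded x, y): √((x − 4.8)²+(y + 84.0)²) = 147.74 ≈ 147.74 km. ✓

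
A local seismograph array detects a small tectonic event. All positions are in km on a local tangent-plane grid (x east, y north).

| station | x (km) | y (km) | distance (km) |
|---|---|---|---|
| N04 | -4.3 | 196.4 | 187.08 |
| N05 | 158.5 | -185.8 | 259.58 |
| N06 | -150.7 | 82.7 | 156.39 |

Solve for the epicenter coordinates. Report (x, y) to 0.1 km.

(-12.5, 9.5)

Circle about each station: (x + 4.3)² + (y − 196.4)² = 187.08²; (x − 158.5)² + (y + 185.8)² = 259.58²; (x + 150.7)² + (y − 82.7)² = 156.39².
Subtracting the N04 equation from the N05 and N06 equations removes the quadratic terms:
325.6 x − 764.4 y = -11330.41
-292.8 x − 227.4 y = 1499.42
Solving the 2×2 system: x ≈ -12.5, y ≈ 9.5 km.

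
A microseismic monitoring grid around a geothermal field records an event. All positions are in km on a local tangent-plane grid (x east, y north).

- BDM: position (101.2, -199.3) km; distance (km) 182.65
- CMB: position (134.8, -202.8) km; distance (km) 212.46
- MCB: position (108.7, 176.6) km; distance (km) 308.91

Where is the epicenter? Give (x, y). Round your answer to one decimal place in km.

(-45.8, -90.9)

Circle about each station: (x − 101.2)² + (y + 199.3)² = 182.65²; (x − 134.8)² + (y + 202.8)² = 212.46²; (x − 108.7)² + (y − 176.6)² = 308.91².
Subtracting pairs of circle equations eliminates x²+y² and gives linear equations (the radical axes):
67.2 x − 7.0 y = -2441.28
15.0 x + 751.8 y = -69023.05
Solving the 2×2 system: x ≈ -45.8, y ≈ -90.9 km.
Check against BDM (with the unrounded x, y): √((x − 101.2)²+(y + 199.3)²) = 182.65 ≈ 182.65 km. ✓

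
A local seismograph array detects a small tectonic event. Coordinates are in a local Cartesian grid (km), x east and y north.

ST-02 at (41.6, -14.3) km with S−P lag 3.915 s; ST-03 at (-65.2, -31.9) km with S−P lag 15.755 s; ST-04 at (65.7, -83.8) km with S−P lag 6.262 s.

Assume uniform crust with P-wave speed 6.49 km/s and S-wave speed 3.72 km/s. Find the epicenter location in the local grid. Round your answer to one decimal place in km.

Distance from S−P lag: d = Δt · v_P v_S / (v_P − v_S) = Δt · (6.49·3.72)/(6.49−3.72) ≈ 8.7158·Δt.
So d_ST-02 = 34.12, d_ST-03 = 137.32, d_ST-04 = 54.58 km.
Circle about each station: (x − 41.6)² + (y + 14.3)² = 34.12²; (x + 65.2)² + (y + 31.9)² = 137.32²; (x − 65.7)² + (y + 83.8)² = 54.58².
Subtracting pairs of circle equations eliminates x²+y² and gives linear equations (the radical axes):
-213.6 x − 35.2 y = -14359.01
48.2 x − 139.0 y = 7589.08
Solving the 2×2 system: x ≈ 72.1, y ≈ -29.6 km.

x ≈ 72.1 km, y ≈ -29.6 km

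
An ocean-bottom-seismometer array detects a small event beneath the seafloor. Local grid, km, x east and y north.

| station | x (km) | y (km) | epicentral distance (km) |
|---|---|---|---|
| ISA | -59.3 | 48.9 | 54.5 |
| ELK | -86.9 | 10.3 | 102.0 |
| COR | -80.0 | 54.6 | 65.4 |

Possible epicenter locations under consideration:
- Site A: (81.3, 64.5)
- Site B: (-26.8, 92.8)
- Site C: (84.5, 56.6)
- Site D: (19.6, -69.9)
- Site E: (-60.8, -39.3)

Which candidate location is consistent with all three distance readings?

Site B

For each candidate, compare |candidate − station| to the reported distance:
Site A: residuals ISA 87.0, ELK 74.7, COR 96.2 → max 96.2 km
Site B: residuals ISA 0.1, ELK 0.1, COR 0.1 → max 0.1 km
Site C: residuals ISA 89.5, ELK 75.5, COR 99.1 → max 99.1 km
Site D: residuals ISA 88.1, ELK 31.3, COR 94.0 → max 94.0 km
Site E: residuals ISA 33.7, ELK 46.0, COR 30.4 → max 46.0 km
Only Site B has all residuals ≈ 0.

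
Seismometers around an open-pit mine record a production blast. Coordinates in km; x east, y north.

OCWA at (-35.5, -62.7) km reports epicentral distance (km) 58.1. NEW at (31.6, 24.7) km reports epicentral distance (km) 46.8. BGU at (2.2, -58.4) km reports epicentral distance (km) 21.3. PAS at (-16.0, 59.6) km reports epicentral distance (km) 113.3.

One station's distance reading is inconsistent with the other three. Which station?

NEW

Solve using three stations at a time. Using OCWA, BGU, PAS (subtract circle equations pairwise → linear system) gives (x, y) ≈ (20.6, -47.6).
Distances from that point to each station vs reported:
  OCWA: calculated 58.1 vs reported 58.1 → residual 0.0 km
  NEW: calculated 73.2 vs reported 46.8 → residual 26.4 km
  BGU: calculated 21.3 vs reported 21.3 → residual 0.0 km
  PAS: calculated 113.3 vs reported 113.3 → residual 0.0 km
OCWA, BGU, PAS are mutually consistent (residuals ≈ 0); NEW is off by 26.4 km.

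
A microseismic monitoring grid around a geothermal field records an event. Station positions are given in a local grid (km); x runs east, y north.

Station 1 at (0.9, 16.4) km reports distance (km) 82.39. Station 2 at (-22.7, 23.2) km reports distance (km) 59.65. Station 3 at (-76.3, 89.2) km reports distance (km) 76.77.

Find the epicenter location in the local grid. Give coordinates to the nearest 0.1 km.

Circle about each station: (x − 0.9)² + (y − 16.4)² = 82.39²; (x + 22.7)² + (y − 23.2)² = 59.65²; (x + 76.3)² + (y − 89.2)² = 76.77².
Subtracting pairs of circle equations eliminates x²+y² and gives linear equations (the radical axes):
-47.2 x + 13.6 y = 4013.75
-154.4 x + 145.6 y = 14403.04
Solving the 2×2 system: x ≈ -81.4, y ≈ 12.6 km.

x ≈ -81.4 km, y ≈ 12.6 km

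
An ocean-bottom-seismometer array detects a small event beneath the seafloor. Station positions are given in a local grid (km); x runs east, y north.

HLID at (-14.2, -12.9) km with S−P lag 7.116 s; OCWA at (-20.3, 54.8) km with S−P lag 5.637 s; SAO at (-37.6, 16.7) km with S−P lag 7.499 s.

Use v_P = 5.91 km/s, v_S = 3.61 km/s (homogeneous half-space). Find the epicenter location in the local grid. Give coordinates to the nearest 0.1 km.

Distance from S−P lag: d = Δt · v_P v_S / (v_P − v_S) = Δt · (5.91·3.61)/(5.91−3.61) ≈ 9.2761·Δt.
So d_HLID = 66.01, d_OCWA = 52.29, d_SAO = 69.56 km.
Circle about each station: (x + 14.2)² + (y + 12.9)² = 66.01²; (x + 20.3)² + (y − 54.8)² = 52.29²; (x + 37.6)² + (y − 16.7)² = 69.56².
Subtracting pairs of circle equations eliminates x²+y² and gives linear equations (the radical axes):
-12.2 x + 135.4 y = 4670.16
-46.8 x + 59.2 y = 843.33
Solving the 2×2 system: x ≈ 28.9, y ≈ 37.1 km.
Check against HLID (with the unrounded x, y): √((x + 14.2)²+(y + 12.9)²) = 66.01 ≈ 66.01 km. ✓

(28.9, 37.1)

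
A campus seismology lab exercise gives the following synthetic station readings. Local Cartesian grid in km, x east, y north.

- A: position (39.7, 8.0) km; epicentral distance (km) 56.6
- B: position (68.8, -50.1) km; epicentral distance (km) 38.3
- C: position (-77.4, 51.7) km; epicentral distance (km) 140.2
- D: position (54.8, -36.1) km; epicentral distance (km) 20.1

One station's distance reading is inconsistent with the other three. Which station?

Solve using three stations at a time. Using B, C, D (subtract circle equations pairwise → linear system) gives (x, y) ≈ (35.4, -31.6).
Distances from that point to each station vs reported:
  A: calculated 39.8 vs reported 56.6 → residual 16.8 km
  B: calculated 38.2 vs reported 38.3 → residual 0.1 km
  C: calculated 140.2 vs reported 140.2 → residual 0.0 km
  D: calculated 20.0 vs reported 20.1 → residual 0.1 km
B, C, D are mutually consistent (residuals ≈ 0); A is off by 16.8 km.

A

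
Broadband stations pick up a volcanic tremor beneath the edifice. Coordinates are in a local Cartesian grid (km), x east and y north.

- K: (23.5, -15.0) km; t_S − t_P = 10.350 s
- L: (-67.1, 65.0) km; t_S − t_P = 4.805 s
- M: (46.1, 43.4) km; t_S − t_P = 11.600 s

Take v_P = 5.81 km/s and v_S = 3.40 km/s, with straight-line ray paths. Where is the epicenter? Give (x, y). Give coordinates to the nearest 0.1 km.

x ≈ -48.1 km, y ≈ 30.5 km

Distance from S−P lag: d = Δt · v_P v_S / (v_P − v_S) = Δt · (5.81·3.40)/(5.81−3.40) ≈ 8.1967·Δt.
So d_K = 84.84, d_L = 39.39, d_M = 95.08 km.
Circle about each station: (x − 23.5)² + (y + 15.0)² = 84.84²; (x + 67.1)² + (y − 65.0)² = 39.39²; (x − 46.1)² + (y − 43.4)² = 95.08².
Subtracting the K equation from the L and M equations removes the quadratic terms:
-181.2 x + 160.0 y = 13596.41
45.2 x + 116.8 y = 1389.14
Solving the 2×2 system: x ≈ -48.1, y ≈ 30.5 km.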